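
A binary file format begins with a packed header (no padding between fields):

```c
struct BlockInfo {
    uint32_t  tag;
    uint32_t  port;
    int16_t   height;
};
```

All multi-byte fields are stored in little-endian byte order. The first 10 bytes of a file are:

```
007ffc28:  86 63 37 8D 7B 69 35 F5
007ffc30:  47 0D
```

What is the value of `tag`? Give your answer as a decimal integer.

`tag` is the first field, at byte offset 0, occupying 4 bytes.
Bytes at offsets 0..3: 86 63 37 8D.
In little-endian order the low byte comes first in memory.
Reassemble most-significant byte first: 8D 37 63 86 → 0x8D376386.
0x8D376386 = 2369217414.

2369217414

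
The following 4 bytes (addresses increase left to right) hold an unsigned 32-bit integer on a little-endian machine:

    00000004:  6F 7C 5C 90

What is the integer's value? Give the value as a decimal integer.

Little-endian stores the least-significant byte at the lowest address.
Reassemble most-significant byte first: 90 5C 7C 6F → 0x905C7C6F.
0x905C7C6F = 2421980271.

2421980271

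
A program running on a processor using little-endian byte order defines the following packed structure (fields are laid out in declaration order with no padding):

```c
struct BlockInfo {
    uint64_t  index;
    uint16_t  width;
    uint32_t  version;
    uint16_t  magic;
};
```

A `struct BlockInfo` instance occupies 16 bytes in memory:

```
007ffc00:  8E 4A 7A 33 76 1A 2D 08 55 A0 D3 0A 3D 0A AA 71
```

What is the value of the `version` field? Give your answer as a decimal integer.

`version` follows `index` (8 B), `width` (2 B), so it starts at offset 8 + 2 = 10 and occupies 4 bytes.
Bytes at offsets 10..13: D3 0A 3D 0A.
Little-endian: lowest address holds the least-significant byte.
Reassemble most-significant byte first: 0A 3D 0A D3 → 0x0A3D0AD3.
0x0A3D0AD3 = 171772627.

171772627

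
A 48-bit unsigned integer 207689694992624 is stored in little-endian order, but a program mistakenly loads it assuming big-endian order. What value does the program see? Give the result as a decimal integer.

264262870557884

207689694992624 in 48-bit hexadecimal is 0xBCE4867E58F0.
Stored little-endian, the bytes at ascending addresses are F0 58 7E 86 E4 BC.
Read back as big-endian, the last byte is least significant, giving 0xF0587E86E4BC.
0xF0587E86E4BC = 264262870557884.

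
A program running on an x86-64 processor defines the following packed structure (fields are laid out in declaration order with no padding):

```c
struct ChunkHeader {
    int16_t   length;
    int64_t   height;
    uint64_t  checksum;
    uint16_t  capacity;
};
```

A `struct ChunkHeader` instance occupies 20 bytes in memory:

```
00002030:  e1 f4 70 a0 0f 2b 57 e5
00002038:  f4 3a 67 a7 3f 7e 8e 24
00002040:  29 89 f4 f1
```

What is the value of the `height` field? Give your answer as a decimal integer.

`height` follows `length` (2 bytes), so it starts at byte offset 2 and occupies 8 bytes.
Bytes at offsets 2..9: 70 A0 0F 2B 57 E5 F4 3A.
Little-endian: lowest address holds the least-significant byte.
Reassemble most-significant byte first: 3A F4 E5 57 2B 0F A0 70 → 0x3AF4E5572B0FA070.
0x3AF4E5572B0FA070 = 4248272511064580208.

4248272511064580208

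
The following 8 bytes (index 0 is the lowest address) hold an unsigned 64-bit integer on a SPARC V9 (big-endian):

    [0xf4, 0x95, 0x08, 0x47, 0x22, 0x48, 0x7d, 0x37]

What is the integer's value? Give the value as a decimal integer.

17624001818395180343

Big-endian: lowest address holds the most-significant byte.
The bytes are already most-significant first: 0xF495084722487D37.
0xF495084722487D37 = 17624001818395180343.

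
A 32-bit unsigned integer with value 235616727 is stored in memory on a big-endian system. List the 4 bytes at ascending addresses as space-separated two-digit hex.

0E 0B 39 D7

235616727 in hexadecimal, padded to 32 bits, is 0x0E0B39D7.
Split into bytes (most-significant first): 0E 0B 39 D7.
In big-endian order the high byte comes first in memory.
So the memory order matches the most-significant-first order: 0E 0B 39 D7.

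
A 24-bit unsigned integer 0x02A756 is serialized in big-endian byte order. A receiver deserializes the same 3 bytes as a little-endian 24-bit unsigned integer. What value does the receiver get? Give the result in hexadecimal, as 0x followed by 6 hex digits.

Stored big-endian, the bytes at ascending addresses are 02 A7 56.
Read back as little-endian, the first byte is least significant, giving 0x56A702.

0x56A702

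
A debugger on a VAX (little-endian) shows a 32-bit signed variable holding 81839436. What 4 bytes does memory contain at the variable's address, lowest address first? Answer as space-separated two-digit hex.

4C C5 E0 04

81839436 in hexadecimal, padded to 32 bits, is 0x04E0C54C.
Split into bytes (most-significant first): 04 E0 C5 4C.
Little-endian stores the least-significant byte at the lowest address.
So at ascending addresses the bytes are 4C C5 E0 04.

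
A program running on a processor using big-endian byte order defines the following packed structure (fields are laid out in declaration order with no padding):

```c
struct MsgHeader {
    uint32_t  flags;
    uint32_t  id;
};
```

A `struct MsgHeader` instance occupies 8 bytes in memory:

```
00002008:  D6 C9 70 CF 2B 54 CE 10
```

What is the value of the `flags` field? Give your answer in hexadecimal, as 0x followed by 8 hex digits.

`flags` is the first field, at byte offset 0, occupying 4 bytes.
Bytes at offsets 0..3: D6 C9 70 CF.
Big-endian stores the most-significant byte at the lowest address.
The bytes are already most-significant first: 0xD6C970CF.

0xD6C970CF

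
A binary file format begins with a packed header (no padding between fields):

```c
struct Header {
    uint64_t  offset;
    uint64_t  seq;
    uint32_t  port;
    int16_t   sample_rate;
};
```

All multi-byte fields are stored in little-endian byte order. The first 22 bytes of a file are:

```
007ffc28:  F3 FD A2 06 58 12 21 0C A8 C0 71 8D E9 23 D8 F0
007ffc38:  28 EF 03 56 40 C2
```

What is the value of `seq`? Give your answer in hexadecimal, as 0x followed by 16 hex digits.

0xF0D823E98D71C0A8

`seq` follows `offset` (8 bytes), so it starts at byte offset 8 and occupies 8 bytes.
Bytes at offsets 8..15: A8 C0 71 8D E9 23 D8 F0.
Little-endian stores the least-significant byte at the lowest address.
Reassemble most-significant byte first: F0 D8 23 E9 8D 71 C0 A8 → 0xF0D823E98D71C0A8.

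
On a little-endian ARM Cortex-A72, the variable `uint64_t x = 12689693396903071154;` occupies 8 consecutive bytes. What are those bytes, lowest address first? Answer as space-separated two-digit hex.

12689693396903071154 in hexadecimal, padded to 64 bits, is 0xB01AD8E95F070DB2.
Split into bytes (most-significant first): B0 1A D8 E9 5F 07 0D B2.
Little-endian stores the least-significant byte at the lowest address.
So at ascending addresses the bytes are B2 0D 07 5F E9 D8 1A B0.

B2 0D 07 5F E9 D8 1A B0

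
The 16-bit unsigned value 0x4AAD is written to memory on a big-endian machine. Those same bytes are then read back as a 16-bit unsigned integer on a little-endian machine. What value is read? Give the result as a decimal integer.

44362

Stored big-endian, the bytes at ascending addresses are 4A AD.
Read back as little-endian, the first byte is least significant, giving 0xAD4A.
0xAD4A = 44362.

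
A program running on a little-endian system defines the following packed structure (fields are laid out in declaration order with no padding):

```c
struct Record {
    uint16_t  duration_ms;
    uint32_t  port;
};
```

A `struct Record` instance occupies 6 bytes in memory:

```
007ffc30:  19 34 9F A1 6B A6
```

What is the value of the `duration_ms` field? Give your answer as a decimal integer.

13337

`duration_ms` is the first field, at byte offset 0, occupying 2 bytes.
Bytes at offsets 0..1: 19 34.
Little-endian stores the least-significant byte at the lowest address.
Reassemble most-significant byte first: 34 19 → 0x3419.
0x3419 = 13337.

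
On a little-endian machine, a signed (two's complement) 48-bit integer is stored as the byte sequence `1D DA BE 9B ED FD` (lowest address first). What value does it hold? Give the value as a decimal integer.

Little-endian stores the least-significant byte at the lowest address.
Reassemble most-significant byte first: FD ED 9B BE DA 1D → 0xFDED9BBEDA1D.
Top bit is set, so as a signed 48-bit value this is 0xFDED9BBEDA1D − 2^48 = -2278014658019.

-2278014658019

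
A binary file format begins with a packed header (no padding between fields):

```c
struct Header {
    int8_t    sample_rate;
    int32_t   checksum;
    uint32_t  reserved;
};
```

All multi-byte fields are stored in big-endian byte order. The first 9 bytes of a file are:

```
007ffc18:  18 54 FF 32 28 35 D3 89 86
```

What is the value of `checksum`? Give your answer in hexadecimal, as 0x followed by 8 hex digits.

0x54FF3228

`checksum` follows `sample_rate` (1 byte), so it starts at byte offset 1 and occupies 4 bytes.
Bytes at offsets 1..4: 54 FF 32 28.
In big-endian order the high byte comes first in memory.
The bytes are already most-significant first: 0x54FF3228.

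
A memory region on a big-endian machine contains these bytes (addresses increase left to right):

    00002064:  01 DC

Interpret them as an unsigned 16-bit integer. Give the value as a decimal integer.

In big-endian order the high byte comes first in memory.
The bytes are already most-significant first: 0x01DC.
0x01DC = 476.

476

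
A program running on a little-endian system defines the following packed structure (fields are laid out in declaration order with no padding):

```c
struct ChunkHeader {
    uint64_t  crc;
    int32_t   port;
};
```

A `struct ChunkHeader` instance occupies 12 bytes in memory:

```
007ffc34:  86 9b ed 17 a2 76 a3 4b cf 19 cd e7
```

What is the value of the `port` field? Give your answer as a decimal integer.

-405988913

`port` follows `crc` (8 bytes), so it starts at byte offset 8 and occupies 4 bytes.
Bytes at offsets 8..11: CF 19 CD E7.
In little-endian order the low byte comes first in memory.
Reassemble most-significant byte first: E7 CD 19 CF → 0xE7CD19CF.
Top bit is set, so as a signed 32-bit value this is 0xE7CD19CF − 2^32 = -405988913.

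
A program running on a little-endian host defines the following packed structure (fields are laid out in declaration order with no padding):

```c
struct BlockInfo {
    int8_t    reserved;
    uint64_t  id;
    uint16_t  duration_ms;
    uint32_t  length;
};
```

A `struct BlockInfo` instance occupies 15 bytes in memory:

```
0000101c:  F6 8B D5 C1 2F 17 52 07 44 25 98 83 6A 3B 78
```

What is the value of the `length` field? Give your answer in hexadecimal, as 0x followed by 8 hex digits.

0x783B6A83

`length` follows `reserved` (1 B), `id` (8 B), `duration_ms` (2 B), so it starts at offset 1 + 8 + 2 = 11 and occupies 4 bytes.
Bytes at offsets 11..14: 83 6A 3B 78.
In little-endian order the low byte comes first in memory.
Reassemble most-significant byte first: 78 3B 6A 83 → 0x783B6A83.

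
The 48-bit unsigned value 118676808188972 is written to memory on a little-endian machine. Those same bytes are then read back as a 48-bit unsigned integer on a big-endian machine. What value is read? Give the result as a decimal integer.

118676808188972 in 48-bit hexadecimal is 0x6BEF98FEC42C.
Stored little-endian, the bytes at ascending addresses are 2C C4 FE 98 EF 6B.
Read back as big-endian, the last byte is least significant, giving 0x2CC4FE98EF6B.
0x2CC4FE98EF6B = 49224596647787.

49224596647787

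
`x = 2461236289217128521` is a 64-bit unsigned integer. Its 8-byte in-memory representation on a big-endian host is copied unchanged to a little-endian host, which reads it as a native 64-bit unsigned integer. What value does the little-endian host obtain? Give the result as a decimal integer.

5289502395545495586

2461236289217128521 in 64-bit hexadecimal is 0x2228115D67166849.
Stored big-endian, the bytes at ascending addresses are 22 28 11 5D 67 16 68 49.
Read back as little-endian, the first byte is least significant, giving 0x496816675D112822.
0x496816675D112822 = 5289502395545495586.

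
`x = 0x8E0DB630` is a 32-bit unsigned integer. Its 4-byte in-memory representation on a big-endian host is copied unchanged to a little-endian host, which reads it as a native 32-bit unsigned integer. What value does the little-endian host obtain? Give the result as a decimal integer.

817237390

Stored big-endian, the bytes at ascending addresses are 8E 0D B6 30.
Read back as little-endian, the first byte is least significant, giving 0x30B60D8E.
0x30B60D8E = 817237390.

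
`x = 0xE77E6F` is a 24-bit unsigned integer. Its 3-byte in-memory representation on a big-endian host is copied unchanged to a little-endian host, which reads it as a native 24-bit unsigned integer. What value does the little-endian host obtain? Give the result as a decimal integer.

Stored big-endian, the bytes at ascending addresses are E7 7E 6F.
Read back as little-endian, the first byte is least significant, giving 0x6F7EE7.
0x6F7EE7 = 7306983.

7306983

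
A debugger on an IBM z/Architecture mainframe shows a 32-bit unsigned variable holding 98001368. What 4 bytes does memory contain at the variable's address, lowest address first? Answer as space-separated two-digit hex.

98001368 in hexadecimal, padded to 32 bits, is 0x05D761D8.
Split into bytes (most-significant first): 05 D7 61 D8.
Big-endian: lowest address holds the most-significant byte.
So the memory order matches the most-significant-first order: 05 D7 61 D8.

05 D7 61 D8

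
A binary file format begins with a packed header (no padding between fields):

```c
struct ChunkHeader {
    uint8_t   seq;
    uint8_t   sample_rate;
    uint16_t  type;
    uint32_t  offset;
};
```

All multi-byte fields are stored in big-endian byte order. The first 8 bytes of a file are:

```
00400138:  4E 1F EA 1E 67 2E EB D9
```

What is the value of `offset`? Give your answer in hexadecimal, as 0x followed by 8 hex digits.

0x672EEBD9

`offset` follows `seq` (1 B), `sample_rate` (1 B), `type` (2 B), so it starts at offset 1 + 1 + 2 = 4 and occupies 4 bytes.
Bytes at offsets 4..7: 67 2E EB D9.
In big-endian order the high byte comes first in memory.
The bytes are already most-significant first: 0x672EEBD9.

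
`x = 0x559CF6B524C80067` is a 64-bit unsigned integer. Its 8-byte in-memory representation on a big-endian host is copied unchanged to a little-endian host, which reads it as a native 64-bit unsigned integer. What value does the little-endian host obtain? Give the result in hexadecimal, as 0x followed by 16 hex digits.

Stored big-endian, the bytes at ascending addresses are 55 9C F6 B5 24 C8 00 67.
Read back as little-endian, the first byte is least significant, giving 0x6700C824B5F69C55.

0x6700C824B5F69C55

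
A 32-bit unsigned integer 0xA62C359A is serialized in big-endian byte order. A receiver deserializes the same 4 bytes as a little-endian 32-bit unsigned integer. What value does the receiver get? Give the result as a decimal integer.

2587176102

Stored big-endian, the bytes at ascending addresses are A6 2C 35 9A.
Read back as little-endian, the first byte is least significant, giving 0x9A352CA6.
0x9A352CA6 = 2587176102.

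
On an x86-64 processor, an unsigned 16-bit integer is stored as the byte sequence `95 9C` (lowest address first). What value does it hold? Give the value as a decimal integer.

Little-endian stores the least-significant byte at the lowest address.
Reassemble most-significant byte first: 9C 95 → 0x9C95.
0x9C95 = 40085.

40085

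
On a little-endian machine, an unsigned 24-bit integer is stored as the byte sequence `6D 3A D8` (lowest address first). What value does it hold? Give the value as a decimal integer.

Little-endian: lowest address holds the least-significant byte.
Reassemble most-significant byte first: D8 3A 6D → 0xD83A6D.
0xD83A6D = 14170733.

14170733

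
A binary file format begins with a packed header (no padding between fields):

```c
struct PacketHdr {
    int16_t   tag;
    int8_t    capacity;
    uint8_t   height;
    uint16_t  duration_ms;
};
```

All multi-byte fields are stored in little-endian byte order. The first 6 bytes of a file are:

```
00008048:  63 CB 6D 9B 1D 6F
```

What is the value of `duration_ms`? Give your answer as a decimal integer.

28445

`duration_ms` follows `tag` (2 B), `capacity` (1 B), `height` (1 B), so it starts at offset 2 + 1 + 1 = 4 and occupies 2 bytes.
Bytes at offsets 4..5: 1D 6F.
Little-endian stores the least-significant byte at the lowest address.
Reassemble most-significant byte first: 6F 1D → 0x6F1D.
0x6F1D = 28445.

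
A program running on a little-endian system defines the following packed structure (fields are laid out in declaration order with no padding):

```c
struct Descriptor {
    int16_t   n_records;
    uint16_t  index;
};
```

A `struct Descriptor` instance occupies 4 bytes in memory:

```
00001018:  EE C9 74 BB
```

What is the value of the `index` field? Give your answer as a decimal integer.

`index` follows `n_records` (2 bytes), so it starts at byte offset 2 and occupies 2 bytes.
Bytes at offsets 2..3: 74 BB.
In little-endian order the low byte comes first in memory.
Reassemble most-significant byte first: BB 74 → 0xBB74.
0xBB74 = 47988.

47988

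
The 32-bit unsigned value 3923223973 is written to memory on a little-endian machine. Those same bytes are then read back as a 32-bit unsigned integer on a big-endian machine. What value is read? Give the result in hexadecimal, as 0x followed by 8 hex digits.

3923223973 in 32-bit hexadecimal is 0xE9D7A5A5.
Stored little-endian, the bytes at ascending addresses are A5 A5 D7 E9.
Read back as big-endian, the last byte is least significant, giving 0xA5A5D7E9.

0xA5A5D7E9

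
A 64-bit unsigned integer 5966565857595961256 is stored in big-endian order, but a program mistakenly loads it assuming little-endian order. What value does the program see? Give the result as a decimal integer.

12119181125625105746

5966565857595961256 in 64-bit hexadecimal is 0x52CD800906FB2FA8.
Stored big-endian, the bytes at ascending addresses are 52 CD 80 09 06 FB 2F A8.
Read back as little-endian, the first byte is least significant, giving 0xA82FFB060980CD52.
0xA82FFB060980CD52 = 12119181125625105746.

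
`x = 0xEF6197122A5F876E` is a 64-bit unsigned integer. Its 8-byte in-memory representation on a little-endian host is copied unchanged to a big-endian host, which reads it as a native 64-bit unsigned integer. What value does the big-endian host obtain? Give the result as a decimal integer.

7964439100333187567

Stored little-endian, the bytes at ascending addresses are 6E 87 5F 2A 12 97 61 EF.
Read back as big-endian, the last byte is least significant, giving 0x6E875F2A129761EF.
0x6E875F2A129761EF = 7964439100333187567.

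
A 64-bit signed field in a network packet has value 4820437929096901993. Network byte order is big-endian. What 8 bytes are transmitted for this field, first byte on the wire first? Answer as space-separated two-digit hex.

4820437929096901993 in hexadecimal, padded to 64 bits, is 0x42E5A2C1B9A3F569.
Split into bytes (most-significant first): 42 E5 A2 C1 B9 A3 F5 69.
Big-endian stores the most-significant byte at the lowest address.
So the memory order matches the most-significant-first order: 42 E5 A2 C1 B9 A3 F5 69.

42 E5 A2 C1 B9 A3 F5 69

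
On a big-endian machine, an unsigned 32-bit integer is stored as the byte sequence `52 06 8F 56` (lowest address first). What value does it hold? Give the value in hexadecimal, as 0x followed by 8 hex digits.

0x52068F56

Big-endian stores the most-significant byte at the lowest address.
The bytes are already most-significant first: 0x52068F56.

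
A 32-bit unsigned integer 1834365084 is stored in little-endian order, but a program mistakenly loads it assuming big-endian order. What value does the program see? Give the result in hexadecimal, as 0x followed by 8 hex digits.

1834365084 in 32-bit hexadecimal is 0x6D56309C.
Stored little-endian, the bytes at ascending addresses are 9C 30 56 6D.
Read back as big-endian, the last byte is least significant, giving 0x9C30566D.

0x9C30566D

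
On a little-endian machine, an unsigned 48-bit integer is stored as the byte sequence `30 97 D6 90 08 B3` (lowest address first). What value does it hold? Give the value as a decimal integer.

196849371092784

Little-endian: lowest address holds the least-significant byte.
Reassemble most-significant byte first: B3 08 90 D6 97 30 → 0xB30890D69730.
0xB30890D69730 = 196849371092784.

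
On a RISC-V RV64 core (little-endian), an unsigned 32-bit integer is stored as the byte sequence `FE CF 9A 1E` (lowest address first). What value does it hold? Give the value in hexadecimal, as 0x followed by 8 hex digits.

Little-endian: lowest address holds the least-significant byte.
Reassemble most-significant byte first: 1E 9A CF FE → 0x1E9ACFFE.

0x1E9ACFFE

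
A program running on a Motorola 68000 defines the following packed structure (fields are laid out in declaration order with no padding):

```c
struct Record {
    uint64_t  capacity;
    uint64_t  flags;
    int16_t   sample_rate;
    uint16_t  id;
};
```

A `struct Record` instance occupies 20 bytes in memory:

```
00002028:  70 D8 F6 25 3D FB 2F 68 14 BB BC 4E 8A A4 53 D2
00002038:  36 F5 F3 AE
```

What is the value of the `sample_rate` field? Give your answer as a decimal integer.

14069

`sample_rate` follows `capacity` (8 B), `flags` (8 B), so it starts at offset 8 + 8 = 16 and occupies 2 bytes.
Bytes at offsets 16..17: 36 F5.
Big-endian stores the most-significant byte at the lowest address.
The bytes are already most-significant first: 0x36F5.
0x36F5 = 14069.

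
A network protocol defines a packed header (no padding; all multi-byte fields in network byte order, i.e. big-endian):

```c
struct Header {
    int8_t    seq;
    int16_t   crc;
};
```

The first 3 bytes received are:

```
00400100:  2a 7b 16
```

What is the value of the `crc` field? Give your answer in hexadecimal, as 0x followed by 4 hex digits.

0x7B16

`crc` follows `seq` (1 byte), so it starts at byte offset 1 and occupies 2 bytes.
Bytes at offsets 1..2: 7B 16.
Big-endian stores the most-significant byte at the lowest address.
The bytes are already most-significant first: 0x7B16.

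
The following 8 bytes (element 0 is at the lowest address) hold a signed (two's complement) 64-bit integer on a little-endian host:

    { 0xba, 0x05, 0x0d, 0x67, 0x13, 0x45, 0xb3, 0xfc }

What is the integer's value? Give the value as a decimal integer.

-237770405684902470

In little-endian order the low byte comes first in memory.
Reassemble most-significant byte first: FC B3 45 13 67 0D 05 BA → 0xFCB34513670D05BA.
Top bit is set, so as a signed 64-bit value this is 0xFCB34513670D05BA − 2^64 = -237770405684902470.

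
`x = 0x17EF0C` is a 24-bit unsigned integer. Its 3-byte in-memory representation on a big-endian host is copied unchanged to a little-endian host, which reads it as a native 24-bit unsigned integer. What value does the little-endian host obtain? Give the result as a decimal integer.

847639

Stored big-endian, the bytes at ascending addresses are 17 EF 0C.
Read back as little-endian, the first byte is least significant, giving 0x0CEF17.
0x0CEF17 = 847639.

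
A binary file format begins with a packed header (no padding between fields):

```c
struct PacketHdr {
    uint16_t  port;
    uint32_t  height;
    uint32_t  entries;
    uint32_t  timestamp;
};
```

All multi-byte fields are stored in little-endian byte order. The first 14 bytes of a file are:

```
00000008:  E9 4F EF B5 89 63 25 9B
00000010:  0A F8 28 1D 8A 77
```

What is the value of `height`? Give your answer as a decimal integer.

1669969391

`height` follows `port` (2 bytes), so it starts at byte offset 2 and occupies 4 bytes.
Bytes at offsets 2..5: EF B5 89 63.
In little-endian order the low byte comes first in memory.
Reassemble most-significant byte first: 63 89 B5 EF → 0x6389B5EF.
0x6389B5EF = 1669969391.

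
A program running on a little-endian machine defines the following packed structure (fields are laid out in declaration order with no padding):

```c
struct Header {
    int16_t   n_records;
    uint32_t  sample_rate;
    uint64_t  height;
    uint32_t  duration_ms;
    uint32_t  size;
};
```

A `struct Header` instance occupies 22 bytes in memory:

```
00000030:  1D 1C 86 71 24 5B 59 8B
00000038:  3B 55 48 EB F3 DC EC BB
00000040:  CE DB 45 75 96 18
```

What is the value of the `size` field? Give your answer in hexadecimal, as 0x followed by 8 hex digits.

0x18967545

`size` follows `n_records` (2 B), `sample_rate` (4 B), `height` (8 B), `duration_ms` (4 B), so it starts at offset 2 + 4 + 8 + 4 = 18 and occupies 4 bytes.
Bytes at offsets 18..21: 45 75 96 18.
Little-endian stores the least-significant byte at the lowest address.
Reassemble most-significant byte first: 18 96 75 45 → 0x18967545.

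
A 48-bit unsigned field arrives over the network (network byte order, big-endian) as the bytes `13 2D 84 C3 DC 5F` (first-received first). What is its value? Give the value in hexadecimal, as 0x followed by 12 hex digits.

In big-endian order the high byte comes first in memory.
The bytes are already most-significant first: 0x132D84C3DC5F.

0x132D84C3DC5F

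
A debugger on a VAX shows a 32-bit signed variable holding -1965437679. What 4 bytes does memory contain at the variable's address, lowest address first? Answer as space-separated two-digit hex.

11 CD D9 8A

Two's complement of -1965437679 in 32 bits: 1965437679 = 0x752632EF; invert → 0x8AD9CD10; add 1 → 0x8AD9CD11.
Split into bytes (most-significant first): 8A D9 CD 11.
Little-endian: lowest address holds the least-significant byte.
So at ascending addresses the bytes are 11 CD D9 8A.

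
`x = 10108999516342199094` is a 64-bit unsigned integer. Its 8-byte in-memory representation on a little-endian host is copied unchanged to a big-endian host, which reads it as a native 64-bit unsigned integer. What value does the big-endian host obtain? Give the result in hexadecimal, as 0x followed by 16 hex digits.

10108999516342199094 in 64-bit hexadecimal is 0x8C4A6180162C2336.
Stored little-endian, the bytes at ascending addresses are 36 23 2C 16 80 61 4A 8C.
Read back as big-endian, the last byte is least significant, giving 0x36232C1680614A8C.

0x36232C1680614A8C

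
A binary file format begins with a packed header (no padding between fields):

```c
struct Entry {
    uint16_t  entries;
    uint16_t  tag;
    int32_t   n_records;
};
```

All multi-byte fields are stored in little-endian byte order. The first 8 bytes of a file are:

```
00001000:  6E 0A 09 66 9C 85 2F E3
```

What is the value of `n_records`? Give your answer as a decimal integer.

-483424868

`n_records` follows `entries` (2 B), `tag` (2 B), so it starts at offset 2 + 2 = 4 and occupies 4 bytes.
Bytes at offsets 4..7: 9C 85 2F E3.
Little-endian stores the least-significant byte at the lowest address.
Reassemble most-significant byte first: E3 2F 85 9C → 0xE32F859C.
Top bit is set, so as a signed 32-bit value this is 0xE32F859C − 2^32 = -483424868.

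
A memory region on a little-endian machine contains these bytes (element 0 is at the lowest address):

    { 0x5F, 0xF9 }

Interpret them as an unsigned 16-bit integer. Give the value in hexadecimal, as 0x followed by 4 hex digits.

Little-endian stores the least-significant byte at the lowest address.
Reassemble most-significant byte first: F9 5F → 0xF95F.

0xF95F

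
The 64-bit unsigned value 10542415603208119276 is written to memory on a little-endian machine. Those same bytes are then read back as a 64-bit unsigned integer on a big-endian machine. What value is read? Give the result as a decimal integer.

10542415603208119276 in 64-bit hexadecimal is 0x924E2F228FC163EC.
Stored little-endian, the bytes at ascending addresses are EC 63 C1 8F 22 2F 4E 92.
Read back as big-endian, the last byte is least significant, giving 0xEC63C18F222F4E92.
0xEC63C18F222F4E92 = 17033671036143357586.

17033671036143357586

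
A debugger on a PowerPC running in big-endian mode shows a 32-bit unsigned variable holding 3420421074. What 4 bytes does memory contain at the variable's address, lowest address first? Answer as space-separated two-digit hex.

3420421074 in hexadecimal, padded to 32 bits, is 0xCBDF7BD2.
Split into bytes (most-significant first): CB DF 7B D2.
Big-endian stores the most-significant byte at the lowest address.
So the memory order matches the most-significant-first order: CB DF 7B D2.

CB DF 7B D2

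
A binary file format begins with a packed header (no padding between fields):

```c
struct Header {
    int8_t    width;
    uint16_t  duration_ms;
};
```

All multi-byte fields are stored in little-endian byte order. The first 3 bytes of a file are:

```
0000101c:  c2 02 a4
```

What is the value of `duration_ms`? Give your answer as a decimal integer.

`duration_ms` follows `width` (1 byte), so it starts at byte offset 1 and occupies 2 bytes.
Bytes at offsets 1..2: 02 A4.
Little-endian: lowest address holds the least-significant byte.
Reassemble most-significant byte first: A4 02 → 0xA402.
0xA402 = 41986.

41986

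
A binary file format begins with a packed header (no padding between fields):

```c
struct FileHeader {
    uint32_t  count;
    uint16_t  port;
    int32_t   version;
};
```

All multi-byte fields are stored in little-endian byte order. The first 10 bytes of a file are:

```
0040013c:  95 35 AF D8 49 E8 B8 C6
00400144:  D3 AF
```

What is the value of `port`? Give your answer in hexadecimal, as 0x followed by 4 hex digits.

0xE849

`port` follows `count` (4 bytes), so it starts at byte offset 4 and occupies 2 bytes.
Bytes at offsets 4..5: 49 E8.
Little-endian stores the least-significant byte at the lowest address.
Reassemble most-significant byte first: E8 49 → 0xE849.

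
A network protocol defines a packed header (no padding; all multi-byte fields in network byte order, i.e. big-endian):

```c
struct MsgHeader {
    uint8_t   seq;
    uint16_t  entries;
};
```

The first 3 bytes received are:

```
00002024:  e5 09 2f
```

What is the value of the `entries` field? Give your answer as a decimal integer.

`entries` follows `seq` (1 byte), so it starts at byte offset 1 and occupies 2 bytes.
Bytes at offsets 1..2: 09 2F.
Big-endian: lowest address holds the most-significant byte.
The bytes are already most-significant first: 0x092F.
0x092F = 2351.

2351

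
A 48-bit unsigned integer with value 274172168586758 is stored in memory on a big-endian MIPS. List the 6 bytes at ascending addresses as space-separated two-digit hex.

274172168586758 in hexadecimal, padded to 48 bits, is 0xF95BAEB74606.
Split into bytes (most-significant first): F9 5B AE B7 46 06.
Big-endian stores the most-significant byte at the lowest address.
So the memory order matches the most-significant-first order: F9 5B AE B7 46 06.

F9 5B AE B7 46 06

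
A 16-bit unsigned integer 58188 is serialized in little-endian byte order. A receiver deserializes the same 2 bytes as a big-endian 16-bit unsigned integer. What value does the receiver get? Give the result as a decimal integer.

19683

58188 in 16-bit hexadecimal is 0xE34C.
Stored little-endian, the bytes at ascending addresses are 4C E3.
Read back as big-endian, the last byte is least significant, giving 0x4CE3.
0x4CE3 = 19683.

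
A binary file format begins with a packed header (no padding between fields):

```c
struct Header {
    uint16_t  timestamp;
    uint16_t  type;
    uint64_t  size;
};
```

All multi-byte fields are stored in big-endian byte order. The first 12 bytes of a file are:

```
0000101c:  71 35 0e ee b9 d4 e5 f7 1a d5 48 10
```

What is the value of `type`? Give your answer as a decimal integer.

`type` follows `timestamp` (2 bytes), so it starts at byte offset 2 and occupies 2 bytes.
Bytes at offsets 2..3: 0E EE.
In big-endian order the high byte comes first in memory.
The bytes are already most-significant first: 0x0EEE.
0x0EEE = 3822.

3822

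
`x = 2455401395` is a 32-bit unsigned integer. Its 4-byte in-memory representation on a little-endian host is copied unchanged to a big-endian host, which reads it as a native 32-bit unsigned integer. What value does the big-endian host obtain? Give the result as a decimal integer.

2455401395 in 32-bit hexadecimal is 0x925A73B3.
Stored little-endian, the bytes at ascending addresses are B3 73 5A 92.
Read back as big-endian, the last byte is least significant, giving 0xB3735A92.
0xB3735A92 = 3010681490.

3010681490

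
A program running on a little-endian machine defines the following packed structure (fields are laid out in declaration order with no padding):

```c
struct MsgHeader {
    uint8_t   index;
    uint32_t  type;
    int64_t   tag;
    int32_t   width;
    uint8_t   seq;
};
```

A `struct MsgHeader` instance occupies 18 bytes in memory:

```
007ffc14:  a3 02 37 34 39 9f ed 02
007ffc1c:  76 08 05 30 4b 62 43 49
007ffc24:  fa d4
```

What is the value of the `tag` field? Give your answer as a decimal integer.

5417835885624487327

`tag` follows `index` (1 B), `type` (4 B), so it starts at offset 1 + 4 = 5 and occupies 8 bytes.
Bytes at offsets 5..12: 9F ED 02 76 08 05 30 4B.
Little-endian: lowest address holds the least-significant byte.
Reassemble most-significant byte first: 4B 30 05 08 76 02 ED 9F → 0x4B3005087602ED9F.
0x4B3005087602ED9F = 5417835885624487327.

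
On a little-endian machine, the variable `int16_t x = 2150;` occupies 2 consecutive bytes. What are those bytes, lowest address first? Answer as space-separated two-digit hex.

2150 in hexadecimal, padded to 16 bits, is 0x0866.
Split into bytes (most-significant first): 08 66.
In little-endian order the low byte comes first in memory.
So at ascending addresses the bytes are 66 08.

66 08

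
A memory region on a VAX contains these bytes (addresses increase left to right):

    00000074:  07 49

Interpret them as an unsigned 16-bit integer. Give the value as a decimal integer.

Little-endian stores the least-significant byte at the lowest address.
Reassemble most-significant byte first: 49 07 → 0x4907.
0x4907 = 18695.

18695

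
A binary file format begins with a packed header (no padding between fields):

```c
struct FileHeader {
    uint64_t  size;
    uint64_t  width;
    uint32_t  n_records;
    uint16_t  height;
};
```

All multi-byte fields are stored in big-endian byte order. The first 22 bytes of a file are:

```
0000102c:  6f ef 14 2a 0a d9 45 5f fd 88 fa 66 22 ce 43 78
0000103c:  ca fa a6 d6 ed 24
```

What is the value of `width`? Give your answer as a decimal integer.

18269127205005968248

`width` follows `size` (8 bytes), so it starts at byte offset 8 and occupies 8 bytes.
Bytes at offsets 8..15: FD 88 FA 66 22 CE 43 78.
In big-endian order the high byte comes first in memory.
The bytes are already most-significant first: 0xFD88FA6622CE4378.
0xFD88FA6622CE4378 = 18269127205005968248.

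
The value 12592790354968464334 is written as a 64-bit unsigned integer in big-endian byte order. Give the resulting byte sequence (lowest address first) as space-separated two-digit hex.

12592790354968464334 in hexadecimal, padded to 64 bits, is 0xAEC2941BBEDC4BCE.
Split into bytes (most-significant first): AE C2 94 1B BE DC 4B CE.
Big-endian stores the most-significant byte at the lowest address.
So the memory order matches the most-significant-first order: AE C2 94 1B BE DC 4B CE.

AE C2 94 1B BE DC 4B CE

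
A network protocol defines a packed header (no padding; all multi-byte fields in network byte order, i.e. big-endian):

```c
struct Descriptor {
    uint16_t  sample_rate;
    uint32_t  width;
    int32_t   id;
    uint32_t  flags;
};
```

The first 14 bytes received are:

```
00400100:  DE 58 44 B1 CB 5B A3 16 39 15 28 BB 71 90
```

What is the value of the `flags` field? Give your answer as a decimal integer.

683372944

`flags` follows `sample_rate` (2 B), `width` (4 B), `id` (4 B), so it starts at offset 2 + 4 + 4 = 10 and occupies 4 bytes.
Bytes at offsets 10..13: 28 BB 71 90.
Big-endian stores the most-significant byte at the lowest address.
The bytes are already most-significant first: 0x28BB7190.
0x28BB7190 = 683372944.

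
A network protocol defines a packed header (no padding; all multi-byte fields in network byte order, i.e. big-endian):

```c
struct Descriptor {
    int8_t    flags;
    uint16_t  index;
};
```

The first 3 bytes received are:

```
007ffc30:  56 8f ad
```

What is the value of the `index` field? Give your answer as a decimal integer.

`index` follows `flags` (1 byte), so it starts at byte offset 1 and occupies 2 bytes.
Bytes at offsets 1..2: 8F AD.
Big-endian: lowest address holds the most-significant byte.
The bytes are already most-significant first: 0x8FAD.
0x8FAD = 36781.

36781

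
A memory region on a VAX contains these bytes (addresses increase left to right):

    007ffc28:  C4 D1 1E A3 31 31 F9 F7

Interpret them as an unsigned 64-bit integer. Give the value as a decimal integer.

In little-endian order the low byte comes first in memory.
Reassemble most-significant byte first: F7 F9 31 31 A3 1E D1 C4 → 0xF7F93131A31ED1C4.
0xF7F93131A31ED1C4 = 17868367085829018052.

17868367085829018052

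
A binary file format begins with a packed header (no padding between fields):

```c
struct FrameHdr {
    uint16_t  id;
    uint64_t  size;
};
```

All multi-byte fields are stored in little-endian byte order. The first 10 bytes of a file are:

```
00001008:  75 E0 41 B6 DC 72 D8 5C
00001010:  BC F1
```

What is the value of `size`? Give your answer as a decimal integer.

17418899543471994433

`size` follows `id` (2 bytes), so it starts at byte offset 2 and occupies 8 bytes.
Bytes at offsets 2..9: 41 B6 DC 72 D8 5C BC F1.
Little-endian stores the least-significant byte at the lowest address.
Reassemble most-significant byte first: F1 BC 5C D8 72 DC B6 41 → 0xF1BC5CD872DCB641.
0xF1BC5CD872DCB641 = 17418899543471994433.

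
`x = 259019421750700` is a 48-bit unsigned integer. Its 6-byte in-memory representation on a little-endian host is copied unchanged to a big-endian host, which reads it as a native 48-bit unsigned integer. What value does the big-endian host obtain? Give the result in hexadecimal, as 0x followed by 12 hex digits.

0xAC959FA893EB

259019421750700 in 48-bit hexadecimal is 0xEB93A89F95AC.
Stored little-endian, the bytes at ascending addresses are AC 95 9F A8 93 EB.
Read back as big-endian, the last byte is least significant, giving 0xAC959FA893EB.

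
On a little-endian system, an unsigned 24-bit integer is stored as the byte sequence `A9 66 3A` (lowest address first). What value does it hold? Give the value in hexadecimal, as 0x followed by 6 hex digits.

Little-endian: lowest address holds the least-significant byte.
Reassemble most-significant byte first: 3A 66 A9 → 0x3A66A9.

0x3A66A9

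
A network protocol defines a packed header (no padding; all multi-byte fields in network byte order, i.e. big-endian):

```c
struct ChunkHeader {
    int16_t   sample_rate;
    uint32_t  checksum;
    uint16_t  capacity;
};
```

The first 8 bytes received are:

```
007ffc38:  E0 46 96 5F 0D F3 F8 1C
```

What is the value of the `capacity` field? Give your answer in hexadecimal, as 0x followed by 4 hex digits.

0xF81C

`capacity` follows `sample_rate` (2 B), `checksum` (4 B), so it starts at offset 2 + 4 = 6 and occupies 2 bytes.
Bytes at offsets 6..7: F8 1C.
Big-endian: lowest address holds the most-significant byte.
The bytes are already most-significant first: 0xF81C.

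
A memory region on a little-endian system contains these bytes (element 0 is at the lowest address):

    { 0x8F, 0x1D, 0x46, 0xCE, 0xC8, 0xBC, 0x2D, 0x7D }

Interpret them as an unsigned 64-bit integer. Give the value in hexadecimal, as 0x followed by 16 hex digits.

Little-endian: lowest address holds the least-significant byte.
Reassemble most-significant byte first: 7D 2D BC C8 CE 46 1D 8F → 0x7D2DBCC8CE461D8F.

0x7D2DBCC8CE461D8F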